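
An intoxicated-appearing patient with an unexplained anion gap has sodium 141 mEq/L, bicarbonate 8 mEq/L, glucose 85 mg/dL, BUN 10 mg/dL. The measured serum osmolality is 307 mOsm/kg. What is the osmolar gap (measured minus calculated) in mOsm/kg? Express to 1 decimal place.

16.7 mOsm/kg

Calculated osmolality = 2·Na + glucose/18 + BUN/2.8
= 2·141 + 85/18 + 10/2.8
= 282 + 4.72 + 3.57
= 290.29 mOsm/kg ≈ 290.3 mOsm/kg
Osmolar gap = measured − calculated = 307 − 290.3 = 16.7 mOsm/kg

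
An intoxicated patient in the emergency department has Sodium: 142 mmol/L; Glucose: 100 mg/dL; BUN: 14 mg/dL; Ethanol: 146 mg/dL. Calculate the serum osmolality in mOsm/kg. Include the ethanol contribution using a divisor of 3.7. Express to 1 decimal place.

334.0 mOsm/kg

Calculated osmolality = 2·Na + glucose/18 + BUN/2.8 + ethanol/3.7
= 2·142 + 100/18 + 14/2.8 + 146/3.7
= 284 + 5.56 + 5 + 39.46
= 334.02 mOsm/kg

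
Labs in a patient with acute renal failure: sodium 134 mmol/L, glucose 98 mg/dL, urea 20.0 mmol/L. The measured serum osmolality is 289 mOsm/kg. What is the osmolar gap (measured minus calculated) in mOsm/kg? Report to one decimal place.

Calculated osmolality = 2·Na + glucose/18 + urea
= 2·134 + 98/18 + 20
= 268 + 5.44 + 20
= 293.44 mOsm/kg ≈ 293.4 mOsm/kg
Osmolar gap = measured − calculated = 289 − 293.4 = -4.4 mOsm/kg

-4.4 mOsm/kg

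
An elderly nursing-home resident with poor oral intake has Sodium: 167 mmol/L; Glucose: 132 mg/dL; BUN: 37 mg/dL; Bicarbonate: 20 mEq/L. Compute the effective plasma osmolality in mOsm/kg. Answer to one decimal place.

Effective osmolality excludes urea (freely permeant across cell membranes):
2·Na + glucose/18
= 2·167 + 132/18
= 334 + 7.33
= 341.33 mOsm/kg

341.3 mOsm/kg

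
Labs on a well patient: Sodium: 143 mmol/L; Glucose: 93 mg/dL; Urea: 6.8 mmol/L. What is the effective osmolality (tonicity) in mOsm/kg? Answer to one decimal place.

Effective osmolality excludes urea (freely permeant across cell membranes):
2·Na + glucose/18
= 2·143 + 93/18
= 286 + 5.17
= 291.17 mOsm/kg

291.2 mOsm/kg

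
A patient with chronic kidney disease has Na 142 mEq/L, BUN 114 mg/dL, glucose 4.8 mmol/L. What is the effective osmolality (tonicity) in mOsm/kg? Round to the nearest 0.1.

288.8 mOsm/kg

Effective osmolality excludes urea (freely permeant across cell membranes):
2·Na + glucose
= 2·142 + 4.8
= 284 + 4.8
= 288.8 mOsm/kg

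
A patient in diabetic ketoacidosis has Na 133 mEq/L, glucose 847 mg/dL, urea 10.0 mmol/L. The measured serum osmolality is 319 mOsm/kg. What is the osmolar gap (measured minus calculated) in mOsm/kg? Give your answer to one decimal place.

-4.1 mOsm/kg

Calculated osmolality = 2·Na + glucose/18 + urea
= 2·133 + 847/18 + 10
= 266 + 47.06 + 10
= 323.06 mOsm/kg ≈ 323.1 mOsm/kg
Osmolar gap = measured − calculated = 319 − 323.1 = -4.1 mOsm/kg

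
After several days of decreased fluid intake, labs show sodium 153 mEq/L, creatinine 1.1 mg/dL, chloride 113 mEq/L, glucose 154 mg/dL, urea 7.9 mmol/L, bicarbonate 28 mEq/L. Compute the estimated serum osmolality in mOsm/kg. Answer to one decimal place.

Calculated osmolality = 2·Na + glucose/18 + urea
= 2·153 + 154/18 + 7.9
= 306 + 8.56 + 7.90
= 322.46 mOsm/kg

322.5 mOsm/kg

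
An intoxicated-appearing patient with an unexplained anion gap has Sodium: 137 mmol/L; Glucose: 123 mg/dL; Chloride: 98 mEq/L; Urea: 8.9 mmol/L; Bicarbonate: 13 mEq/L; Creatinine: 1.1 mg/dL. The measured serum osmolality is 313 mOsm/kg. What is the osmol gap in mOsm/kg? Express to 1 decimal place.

23.3 mOsm/kg

Calculated osmolality = 2·Na + glucose/18 + urea
= 2·137 + 123/18 + 8.9
= 274 + 6.83 + 8.90
= 289.73 mOsm/kg ≈ 289.7 mOsm/kg
Osmolar gap = measured − calculated = 313 − 289.7 = 23.3 mOsm/kg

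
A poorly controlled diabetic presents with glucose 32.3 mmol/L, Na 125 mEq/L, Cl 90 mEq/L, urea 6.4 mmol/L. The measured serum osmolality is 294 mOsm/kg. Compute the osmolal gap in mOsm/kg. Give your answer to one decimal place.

Calculated osmolality = 2·Na + glucose + urea
= 2·125 + 32.3 + 6.4
= 250 + 32.30 + 6.40
= 288.7 mOsm/kg ≈ 288.7 mOsm/kg
Osmolar gap = measured − calculated = 294 − 288.7 = 5.3 mOsm/kg

5.3 mOsm/kg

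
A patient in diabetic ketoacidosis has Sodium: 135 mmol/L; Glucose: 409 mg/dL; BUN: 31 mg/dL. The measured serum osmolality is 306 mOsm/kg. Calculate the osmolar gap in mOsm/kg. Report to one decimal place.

2.2 mOsm/kg

Calculated osmolality = 2·Na + glucose/18 + BUN/2.8
= 2·135 + 409/18 + 31/2.8
= 270 + 22.72 + 11.07
= 303.79 mOsm/kg ≈ 303.8 mOsm/kg
Osmolar gap = measured − calculated = 306 − 303.8 = 2.2 mOsm/kg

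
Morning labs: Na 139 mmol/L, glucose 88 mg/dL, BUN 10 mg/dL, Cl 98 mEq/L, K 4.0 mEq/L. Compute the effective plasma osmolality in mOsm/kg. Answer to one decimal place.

282.9 mOsm/kg

Effective osmolality excludes urea (freely permeant across cell membranes):
2·Na + glucose/18
= 2·139 + 88/18
= 278 + 4.89
= 282.89 mOsm/kg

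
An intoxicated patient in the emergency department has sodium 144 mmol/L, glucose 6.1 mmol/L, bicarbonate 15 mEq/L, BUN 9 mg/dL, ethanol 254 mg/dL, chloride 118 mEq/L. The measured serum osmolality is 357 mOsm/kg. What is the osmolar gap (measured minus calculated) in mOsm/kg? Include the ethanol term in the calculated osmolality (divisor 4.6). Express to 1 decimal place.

4.5 mOsm/kg

Calculated osmolality = 2·Na + glucose + BUN/2.8 + ethanol/4.6
= 2·144 + 6.1 + 9/2.8 + 254/4.6
= 288 + 6.10 + 3.21 + 55.22
= 352.53 mOsm/kg ≈ 352.5 mOsm/kg
Osmolar gap = measured − calculated = 357 − 352.5 = 4.5 mOsm/kg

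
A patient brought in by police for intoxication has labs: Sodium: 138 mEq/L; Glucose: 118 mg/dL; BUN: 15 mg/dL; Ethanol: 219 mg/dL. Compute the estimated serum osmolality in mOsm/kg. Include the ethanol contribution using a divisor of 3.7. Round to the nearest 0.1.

Calculated osmolality = 2·Na + glucose/18 + BUN/2.8 + ethanol/3.7
= 2·138 + 118/18 + 15/2.8 + 219/3.7
= 276 + 6.56 + 5.36 + 59.19
= 347.11 mOsm/kg

347.1 mOsm/kg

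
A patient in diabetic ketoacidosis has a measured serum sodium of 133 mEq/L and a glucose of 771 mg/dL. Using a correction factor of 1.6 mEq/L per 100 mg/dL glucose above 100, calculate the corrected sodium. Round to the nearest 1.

144 mEq/L

Corrected Na = measured Na + 1.6 · (glucose − 100)/100
= 133 + 1.6 · (771 − 100)/100
= 133 + 10.7
= 143.7 mEq/L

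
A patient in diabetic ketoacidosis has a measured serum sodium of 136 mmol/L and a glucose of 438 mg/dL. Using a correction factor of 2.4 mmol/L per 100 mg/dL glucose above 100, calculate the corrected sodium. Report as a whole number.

Corrected Na = measured Na + 2.4 · (glucose − 100)/100
= 136 + 2.4 · (438 − 100)/100
= 136 + 8.1
= 144.1 mmol/L

144 mmol/L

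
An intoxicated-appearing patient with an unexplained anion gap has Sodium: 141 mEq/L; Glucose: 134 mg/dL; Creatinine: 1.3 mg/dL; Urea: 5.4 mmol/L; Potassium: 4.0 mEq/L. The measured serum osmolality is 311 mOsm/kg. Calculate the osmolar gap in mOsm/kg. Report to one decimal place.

Calculated osmolality = 2·Na + glucose/18 + urea
= 2·141 + 134/18 + 5.4
= 282 + 7.44 + 5.40
= 294.84 mOsm/kg ≈ 294.8 mOsm/kg
Osmolar gap = measured − calculated = 311 − 294.8 = 16.2 mOsm/kg

16.2 mOsm/kg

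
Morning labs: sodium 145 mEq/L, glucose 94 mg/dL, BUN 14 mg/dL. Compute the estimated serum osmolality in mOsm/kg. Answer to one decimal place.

300.2 mOsm/kg

Calculated osmolality = 2·Na + glucose/18 + BUN/2.8
= 2·145 + 94/18 + 14/2.8
= 290 + 5.22 + 5
= 300.22 mOsm/kg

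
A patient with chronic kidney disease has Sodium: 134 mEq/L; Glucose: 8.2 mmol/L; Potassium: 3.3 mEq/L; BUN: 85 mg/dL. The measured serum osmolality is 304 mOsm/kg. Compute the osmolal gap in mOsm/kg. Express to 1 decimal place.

-2.6 mOsm/kg

Calculated osmolality = 2·Na + glucose + BUN/2.8
= 2·134 + 8.2 + 85/2.8
= 268 + 8.20 + 30.36
= 306.56 mOsm/kg ≈ 306.6 mOsm/kg
Osmolar gap = measured − calculated = 304 − 306.6 = -2.6 mOsm/kg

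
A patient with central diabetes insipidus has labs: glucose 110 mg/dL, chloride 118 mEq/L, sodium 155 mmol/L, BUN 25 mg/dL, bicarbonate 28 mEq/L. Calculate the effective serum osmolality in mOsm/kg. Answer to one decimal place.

Effective osmolality excludes urea (freely permeant across cell membranes):
2·Na + glucose/18
= 2·155 + 110/18
= 310 + 6.11
= 316.11 mOsm/kg

316.1 mOsm/kg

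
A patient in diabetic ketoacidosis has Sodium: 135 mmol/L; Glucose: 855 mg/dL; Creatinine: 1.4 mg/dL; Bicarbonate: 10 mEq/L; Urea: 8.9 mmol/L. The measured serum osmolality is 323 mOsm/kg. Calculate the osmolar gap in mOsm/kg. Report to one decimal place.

Calculated osmolality = 2·Na + glucose/18 + urea
= 2·135 + 855/18 + 8.9
= 270 + 47.50 + 8.90
= 326.4 mOsm/kg ≈ 326.4 mOsm/kg
Osmolar gap = measured − calculated = 323 − 326.4 = -3.4 mOsm/kg

-3.4 mOsm/kg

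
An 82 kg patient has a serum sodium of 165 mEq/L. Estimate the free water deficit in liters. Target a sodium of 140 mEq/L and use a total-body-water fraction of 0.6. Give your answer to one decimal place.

TBW = 0.6 · 82 = 49.2 L
Free water deficit = TBW · (Na/140 − 1)
= 49.2 · (165/140 − 1)
= 49.2 · 0.1786
= 8.79 L

8.8 L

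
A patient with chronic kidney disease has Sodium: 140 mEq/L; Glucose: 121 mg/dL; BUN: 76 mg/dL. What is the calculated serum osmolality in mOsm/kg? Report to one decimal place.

Calculated osmolality = 2·Na + glucose/18 + BUN/2.8
= 2·140 + 121/18 + 76/2.8
= 280 + 6.72 + 27.14
= 313.86 mOsm/kg

313.9 mOsm/kg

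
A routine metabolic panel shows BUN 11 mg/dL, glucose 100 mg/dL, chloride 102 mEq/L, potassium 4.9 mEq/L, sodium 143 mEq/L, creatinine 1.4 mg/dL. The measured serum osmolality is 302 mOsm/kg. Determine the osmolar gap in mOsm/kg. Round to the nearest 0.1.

6.5 mOsm/kg

Calculated osmolality = 2·Na + glucose/18 + BUN/2.8
= 2·143 + 100/18 + 11/2.8
= 286 + 5.56 + 3.93
= 295.49 mOsm/kg ≈ 295.5 mOsm/kg
Osmolar gap = measured − calculated = 302 − 295.5 = 6.5 mOsm/kg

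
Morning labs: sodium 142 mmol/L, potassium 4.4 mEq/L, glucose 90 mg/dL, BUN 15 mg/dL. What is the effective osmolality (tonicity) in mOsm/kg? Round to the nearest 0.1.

Effective osmolality excludes urea (freely permeant across cell membranes):
2·Na + glucose/18
= 2·142 + 90/18
= 284 + 5
= 289 mOsm/kg

289.0 mOsm/kg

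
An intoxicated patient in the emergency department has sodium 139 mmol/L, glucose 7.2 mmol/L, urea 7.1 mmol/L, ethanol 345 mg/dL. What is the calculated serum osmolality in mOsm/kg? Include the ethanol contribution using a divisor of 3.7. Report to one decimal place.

385.5 mOsm/kg

Calculated osmolality = 2·Na + glucose + urea + ethanol/3.7
= 2·139 + 7.2 + 7.1 + 345/3.7
= 278 + 7.20 + 7.10 + 93.24
= 385.54 mOsm/kg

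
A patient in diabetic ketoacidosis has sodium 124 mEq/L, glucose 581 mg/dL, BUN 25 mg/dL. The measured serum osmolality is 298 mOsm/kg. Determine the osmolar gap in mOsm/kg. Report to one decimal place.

Calculated osmolality = 2·Na + glucose/18 + BUN/2.8
= 2·124 + 581/18 + 25/2.8
= 248 + 32.28 + 8.93
= 289.21 mOsm/kg ≈ 289.2 mOsm/kg
Osmolar gap = measured − calculated = 298 − 289.2 = 8.8 mOsm/kg

8.8 mOsm/kg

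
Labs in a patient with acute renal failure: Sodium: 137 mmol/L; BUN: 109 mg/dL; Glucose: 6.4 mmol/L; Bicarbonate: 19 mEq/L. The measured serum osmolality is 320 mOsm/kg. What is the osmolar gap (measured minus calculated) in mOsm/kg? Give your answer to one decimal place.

0.7 mOsm/kg

Calculated osmolality = 2·Na + glucose + BUN/2.8
= 2·137 + 6.4 + 109/2.8
= 274 + 6.40 + 38.93
= 319.33 mOsm/kg ≈ 319.3 mOsm/kg
Osmolar gap = measured − calculated = 320 − 319.3 = 0.7 mOsm/kg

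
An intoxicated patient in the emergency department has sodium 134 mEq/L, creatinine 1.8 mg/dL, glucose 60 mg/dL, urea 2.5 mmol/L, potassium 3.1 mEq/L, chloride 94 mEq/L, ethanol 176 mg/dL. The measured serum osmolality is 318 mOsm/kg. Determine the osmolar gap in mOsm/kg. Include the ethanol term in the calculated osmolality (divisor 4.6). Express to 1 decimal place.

Calculated osmolality = 2·Na + glucose/18 + urea + ethanol/4.6
= 2·134 + 60/18 + 2.5 + 176/4.6
= 268 + 3.33 + 2.50 + 38.26
= 312.09 mOsm/kg ≈ 312.1 mOsm/kg
Osmolar gap = measured − calculated = 318 − 312.1 = 5.9 mOsm/kg

5.9 mOsm/kg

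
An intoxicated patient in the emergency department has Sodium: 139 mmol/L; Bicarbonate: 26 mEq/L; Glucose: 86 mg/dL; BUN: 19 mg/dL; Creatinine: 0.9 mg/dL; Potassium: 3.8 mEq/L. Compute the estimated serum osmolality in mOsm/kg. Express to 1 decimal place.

289.6 mOsm/kg

Calculated osmolality = 2·Na + glucose/18 + BUN/2.8
= 2·139 + 86/18 + 19/2.8
= 278 + 4.78 + 6.79
= 289.57 mOsm/kg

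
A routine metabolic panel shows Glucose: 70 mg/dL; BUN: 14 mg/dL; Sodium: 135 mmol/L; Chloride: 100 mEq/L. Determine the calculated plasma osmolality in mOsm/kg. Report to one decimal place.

278.9 mOsm/kg

Calculated osmolality = 2·Na + glucose/18 + BUN/2.8
= 2·135 + 70/18 + 14/2.8
= 270 + 3.89 + 5
= 278.89 mOsm/kg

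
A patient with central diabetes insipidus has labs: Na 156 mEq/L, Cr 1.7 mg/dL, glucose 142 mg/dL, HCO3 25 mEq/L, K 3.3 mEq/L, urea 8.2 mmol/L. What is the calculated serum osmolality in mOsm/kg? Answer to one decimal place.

328.1 mOsm/kg

Calculated osmolality = 2·Na + glucose/18 + urea
= 2·156 + 142/18 + 8.2
= 312 + 7.89 + 8.20
= 328.09 mOsm/kg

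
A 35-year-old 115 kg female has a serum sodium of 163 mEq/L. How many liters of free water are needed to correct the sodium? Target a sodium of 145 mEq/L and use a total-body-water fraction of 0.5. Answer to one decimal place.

TBW = 0.5 · 115 = 57.5 L
Free water deficit = TBW · (Na/145 − 1)
= 57.5 · (163/145 − 1)
= 57.5 · 0.1241
= 7.14 L

7.1 L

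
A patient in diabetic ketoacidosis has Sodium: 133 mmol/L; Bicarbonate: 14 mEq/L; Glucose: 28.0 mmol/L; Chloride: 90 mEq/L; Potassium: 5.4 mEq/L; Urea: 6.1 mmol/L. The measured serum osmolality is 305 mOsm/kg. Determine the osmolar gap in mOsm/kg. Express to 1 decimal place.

Calculated osmolality = 2·Na + glucose + urea
= 2·133 + 28 + 6.1
= 266 + 28 + 6.10
= 300.1 mOsm/kg ≈ 300.1 mOsm/kg
Osmolar gap = measured − calculated = 305 − 300.1 = 4.9 mOsm/kg

4.9 mOsm/kg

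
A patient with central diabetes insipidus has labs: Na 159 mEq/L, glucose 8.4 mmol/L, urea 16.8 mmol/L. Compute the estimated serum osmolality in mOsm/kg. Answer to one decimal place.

Calculated osmolality = 2·Na + glucose + urea
= 2·159 + 8.4 + 16.8
= 318 + 8.40 + 16.80
= 343.2 mOsm/kg

343.2 mOsm/kg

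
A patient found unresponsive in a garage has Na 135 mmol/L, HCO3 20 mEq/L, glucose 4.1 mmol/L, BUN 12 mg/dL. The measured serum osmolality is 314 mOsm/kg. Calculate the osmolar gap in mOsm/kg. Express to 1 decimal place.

35.6 mOsm/kg

Calculated osmolality = 2·Na + glucose + BUN/2.8
= 2·135 + 4.1 + 12/2.8
= 270 + 4.10 + 4.29
= 278.39 mOsm/kg ≈ 278.4 mOsm/kg
Osmolar gap = measured − calculated = 314 − 278.4 = 35.6 mOsm/kg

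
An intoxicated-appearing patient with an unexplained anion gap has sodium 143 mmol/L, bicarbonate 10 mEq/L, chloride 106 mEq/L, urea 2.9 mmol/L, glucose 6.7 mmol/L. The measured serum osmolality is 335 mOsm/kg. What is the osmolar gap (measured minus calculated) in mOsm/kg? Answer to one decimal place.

Calculated osmolality = 2·Na + glucose + urea
= 2·143 + 6.7 + 2.9
= 286 + 6.70 + 2.90
= 295.6 mOsm/kg ≈ 295.6 mOsm/kg
Osmolar gap = measured − calculated = 335 − 295.6 = 39.4 mOsm/kg

39.4 mOsm/kg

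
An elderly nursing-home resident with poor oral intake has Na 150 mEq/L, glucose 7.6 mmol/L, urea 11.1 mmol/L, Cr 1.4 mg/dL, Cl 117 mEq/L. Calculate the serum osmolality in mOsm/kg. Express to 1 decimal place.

Calculated osmolality = 2·Na + glucose + urea
= 2·150 + 7.6 + 11.1
= 300 + 7.60 + 11.10
= 318.7 mOsm/kg

318.7 mOsm/kg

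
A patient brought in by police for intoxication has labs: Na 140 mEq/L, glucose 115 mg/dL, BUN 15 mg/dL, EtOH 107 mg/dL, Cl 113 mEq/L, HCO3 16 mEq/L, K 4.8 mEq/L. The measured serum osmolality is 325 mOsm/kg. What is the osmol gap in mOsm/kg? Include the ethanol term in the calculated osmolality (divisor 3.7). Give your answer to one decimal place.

4.3 mOsm/kg

Calculated osmolality = 2·Na + glucose/18 + BUN/2.8 + ethanol/3.7
= 2·140 + 115/18 + 15/2.8 + 107/3.7
= 280 + 6.39 + 5.36 + 28.92
= 320.67 mOsm/kg ≈ 320.7 mOsm/kg
Osmolar gap = measured − calculated = 325 − 320.7 = 4.3 mOsm/kg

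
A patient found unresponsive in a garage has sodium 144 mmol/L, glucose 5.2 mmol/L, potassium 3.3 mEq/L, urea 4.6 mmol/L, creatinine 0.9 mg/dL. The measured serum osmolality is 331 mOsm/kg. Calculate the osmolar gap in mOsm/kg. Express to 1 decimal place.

33.2 mOsm/kg

Calculated osmolality = 2·Na + glucose + urea
= 2·144 + 5.2 + 4.6
= 288 + 5.20 + 4.60
= 297.8 mOsm/kg ≈ 297.8 mOsm/kg
Osmolar gap = measured − calculated = 331 − 297.8 = 33.2 mOsm/kg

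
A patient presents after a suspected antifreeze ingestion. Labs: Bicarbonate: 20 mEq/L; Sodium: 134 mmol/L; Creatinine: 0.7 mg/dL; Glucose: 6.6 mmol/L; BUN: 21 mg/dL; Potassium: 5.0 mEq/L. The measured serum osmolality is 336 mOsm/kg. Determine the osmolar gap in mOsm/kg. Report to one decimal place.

Calculated osmolality = 2·Na + glucose + BUN/2.8
= 2·134 + 6.6 + 21/2.8
= 268 + 6.60 + 7.50
= 282.1 mOsm/kg ≈ 282.1 mOsm/kg
Osmolar gap = measured − calculated = 336 − 282.1 = 53.9 mOsm/kg

53.9 mOsm/kg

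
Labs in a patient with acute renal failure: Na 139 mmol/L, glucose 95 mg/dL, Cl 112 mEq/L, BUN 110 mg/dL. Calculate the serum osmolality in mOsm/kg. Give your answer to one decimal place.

Calculated osmolality = 2·Na + glucose/18 + BUN/2.8
= 2·139 + 95/18 + 110/2.8
= 278 + 5.28 + 39.29
= 322.57 mOsm/kg

322.6 mOsm/kg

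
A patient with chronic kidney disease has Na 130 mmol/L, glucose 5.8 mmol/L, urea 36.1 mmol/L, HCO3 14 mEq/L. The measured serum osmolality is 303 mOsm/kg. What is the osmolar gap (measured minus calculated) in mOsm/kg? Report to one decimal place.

Calculated osmolality = 2·Na + glucose + urea
= 2·130 + 5.8 + 36.1
= 260 + 5.80 + 36.10
= 301.9 mOsm/kg ≈ 301.9 mOsm/kg
Osmolar gap = measured − calculated = 303 − 301.9 = 1.1 mOsm/kg

1.1 mOsm/kg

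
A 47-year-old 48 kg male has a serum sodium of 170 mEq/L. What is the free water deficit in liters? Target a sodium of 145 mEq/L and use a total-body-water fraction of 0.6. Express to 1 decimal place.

5.0 L

TBW = 0.6 · 48 = 28.8 L
Free water deficit = TBW · (Na/145 − 1)
= 28.8 · (170/145 − 1)
= 28.8 · 0.1724
= 4.97 L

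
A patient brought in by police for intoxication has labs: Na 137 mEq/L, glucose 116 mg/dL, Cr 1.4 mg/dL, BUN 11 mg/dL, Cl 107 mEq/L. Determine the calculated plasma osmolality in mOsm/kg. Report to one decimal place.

284.4 mOsm/kg

Calculated osmolality = 2·Na + glucose/18 + BUN/2.8
= 2·137 + 116/18 + 11/2.8
= 274 + 6.44 + 3.93
= 284.37 mOsm/kg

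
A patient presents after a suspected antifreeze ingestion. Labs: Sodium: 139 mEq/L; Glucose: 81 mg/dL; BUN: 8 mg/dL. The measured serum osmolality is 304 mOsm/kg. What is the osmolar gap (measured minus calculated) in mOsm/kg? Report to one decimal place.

Calculated osmolality = 2·Na + glucose/18 + BUN/2.8
= 2·139 + 81/18 + 8/2.8
= 278 + 4.50 + 2.86
= 285.36 mOsm/kg ≈ 285.4 mOsm/kg
Osmolar gap = measured − calculated = 304 − 285.4 = 18.6 mOsm/kg

18.6 mOsm/kg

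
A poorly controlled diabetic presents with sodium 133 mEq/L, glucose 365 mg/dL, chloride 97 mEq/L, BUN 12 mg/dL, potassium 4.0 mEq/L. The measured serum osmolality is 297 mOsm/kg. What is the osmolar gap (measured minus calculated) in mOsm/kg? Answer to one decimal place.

Calculated osmolality = 2·Na + glucose/18 + BUN/2.8
= 2·133 + 365/18 + 12/2.8
= 266 + 20.28 + 4.29
= 290.57 mOsm/kg ≈ 290.6 mOsm/kg
Osmolar gap = measured − calculated = 297 − 290.6 = 6.4 mOsm/kg

6.4 mOsm/kg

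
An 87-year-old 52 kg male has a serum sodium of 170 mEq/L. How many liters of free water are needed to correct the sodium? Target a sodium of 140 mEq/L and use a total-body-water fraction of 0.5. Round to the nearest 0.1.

5.6 L

TBW = 0.5 · 52 = 26 L
Free water deficit = TBW · (Na/140 − 1)
= 26 · (170/140 − 1)
= 26 · 0.2143
= 5.57 L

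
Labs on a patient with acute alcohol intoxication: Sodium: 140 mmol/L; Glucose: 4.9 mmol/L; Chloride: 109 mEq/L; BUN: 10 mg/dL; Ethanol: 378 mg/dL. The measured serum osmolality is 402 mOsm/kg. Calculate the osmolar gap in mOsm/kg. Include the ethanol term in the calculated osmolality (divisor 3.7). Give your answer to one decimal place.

Calculated osmolality = 2·Na + glucose + BUN/2.8 + ethanol/3.7
= 2·140 + 4.9 + 10/2.8 + 378/3.7
= 280 + 4.90 + 3.57 + 102.16
= 390.63 mOsm/kg ≈ 390.6 mOsm/kg
Osmolar gap = measured − calculated = 402 − 390.6 = 11.4 mOsm/kg

11.4 mOsm/kg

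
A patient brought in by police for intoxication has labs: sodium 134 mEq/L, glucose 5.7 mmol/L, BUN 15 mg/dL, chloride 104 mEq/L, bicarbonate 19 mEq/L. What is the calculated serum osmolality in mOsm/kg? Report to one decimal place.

Calculated osmolality = 2·Na + glucose + BUN/2.8
= 2·134 + 5.7 + 15/2.8
= 268 + 5.70 + 5.36
= 279.06 mOsm/kg

279.1 mOsm/kg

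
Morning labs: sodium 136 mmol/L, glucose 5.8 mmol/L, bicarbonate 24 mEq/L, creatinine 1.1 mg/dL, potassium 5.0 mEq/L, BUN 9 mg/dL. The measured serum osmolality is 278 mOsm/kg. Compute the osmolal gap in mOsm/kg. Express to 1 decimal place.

-3.0 mOsm/kg

Calculated osmolality = 2·Na + glucose + BUN/2.8
= 2·136 + 5.8 + 9/2.8
= 272 + 5.80 + 3.21
= 281.01 mOsm/kg ≈ 281.0 mOsm/kg
Osmolar gap = measured − calculated = 278 − 281.0 = -3.0 mOsm/kg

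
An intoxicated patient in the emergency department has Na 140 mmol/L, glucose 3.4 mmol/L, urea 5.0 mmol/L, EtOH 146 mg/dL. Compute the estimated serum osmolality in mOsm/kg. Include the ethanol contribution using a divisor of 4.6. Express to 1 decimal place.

Calculated osmolality = 2·Na + glucose + urea + ethanol/4.6
= 2·140 + 3.4 + 5 + 146/4.6
= 280 + 3.40 + 5 + 31.74
= 320.14 mOsm/kg

320.1 mOsm/kg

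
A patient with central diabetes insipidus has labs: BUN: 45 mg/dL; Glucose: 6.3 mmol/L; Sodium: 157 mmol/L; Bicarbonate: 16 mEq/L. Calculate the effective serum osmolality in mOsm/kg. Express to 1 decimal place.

320.3 mOsm/kg

Effective osmolality excludes urea (freely permeant across cell membranes):
2·Na + glucose
= 2·157 + 6.3
= 314 + 6.3
= 320.3 mOsm/kg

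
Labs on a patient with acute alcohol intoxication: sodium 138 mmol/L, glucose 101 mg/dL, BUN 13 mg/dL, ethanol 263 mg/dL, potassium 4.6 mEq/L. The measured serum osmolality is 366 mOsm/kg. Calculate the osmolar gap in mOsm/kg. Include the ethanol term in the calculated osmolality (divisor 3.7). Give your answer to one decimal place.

Calculated osmolality = 2·Na + glucose/18 + BUN/2.8 + ethanol/3.7
= 2·138 + 101/18 + 13/2.8 + 263/3.7
= 276 + 5.61 + 4.64 + 71.08
= 357.33 mOsm/kg ≈ 357.3 mOsm/kg
Osmolar gap = measured − calculated = 366 − 357.3 = 8.7 mOsm/kg

8.7 mOsm/kg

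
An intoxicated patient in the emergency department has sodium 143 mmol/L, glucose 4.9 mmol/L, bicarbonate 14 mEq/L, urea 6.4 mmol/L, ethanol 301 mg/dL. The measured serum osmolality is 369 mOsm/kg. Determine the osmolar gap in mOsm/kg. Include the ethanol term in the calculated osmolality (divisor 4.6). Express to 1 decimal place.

Calculated osmolality = 2·Na + glucose + urea + ethanol/4.6
= 2·143 + 4.9 + 6.4 + 301/4.6
= 286 + 4.90 + 6.40 + 65.43
= 362.73 mOsm/kg ≈ 362.7 mOsm/kg
Osmolar gap = measured − calculated = 369 − 362.7 = 6.3 mOsm/kg

6.3 mOsm/kg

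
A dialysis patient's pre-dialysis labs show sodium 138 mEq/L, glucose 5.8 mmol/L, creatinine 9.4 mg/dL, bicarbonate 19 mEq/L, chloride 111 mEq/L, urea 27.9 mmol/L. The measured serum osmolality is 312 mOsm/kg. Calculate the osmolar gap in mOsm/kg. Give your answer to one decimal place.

Calculated osmolality = 2·Na + glucose + urea
= 2·138 + 5.8 + 27.9
= 276 + 5.80 + 27.90
= 309.7 mOsm/kg ≈ 309.7 mOsm/kg
Osmolar gap = measured − calculated = 312 − 309.7 = 2.3 mOsm/kg

2.3 mOsm/kg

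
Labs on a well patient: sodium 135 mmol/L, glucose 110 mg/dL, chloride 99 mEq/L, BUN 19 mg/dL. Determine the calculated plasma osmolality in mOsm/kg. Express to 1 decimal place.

Calculated osmolality = 2·Na + glucose/18 + BUN/2.8
= 2·135 + 110/18 + 19/2.8
= 270 + 6.11 + 6.79
= 282.9 mOsm/kg

282.9 mOsm/kg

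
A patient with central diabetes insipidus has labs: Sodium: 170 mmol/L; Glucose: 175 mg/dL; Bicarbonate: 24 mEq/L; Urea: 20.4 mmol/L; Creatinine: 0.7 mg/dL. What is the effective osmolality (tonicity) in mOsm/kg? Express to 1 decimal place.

Effective osmolality excludes urea (freely permeant across cell membranes):
2·Na + glucose/18
= 2·170 + 175/18
= 340 + 9.72
= 349.72 mOsm/kg

349.7 mOsm/kg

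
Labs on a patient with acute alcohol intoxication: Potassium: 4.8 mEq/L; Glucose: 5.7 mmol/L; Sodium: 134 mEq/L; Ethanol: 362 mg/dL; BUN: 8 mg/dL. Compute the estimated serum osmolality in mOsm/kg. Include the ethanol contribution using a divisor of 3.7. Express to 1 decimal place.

374.4 mOsm/kg

Calculated osmolality = 2·Na + glucose + BUN/2.8 + ethanol/3.7
= 2·134 + 5.7 + 8/2.8 + 362/3.7
= 268 + 5.70 + 2.86 + 97.84
= 374.4 mOsm/kg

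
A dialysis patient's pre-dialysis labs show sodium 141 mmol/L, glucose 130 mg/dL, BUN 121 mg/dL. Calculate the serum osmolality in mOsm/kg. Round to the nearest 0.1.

332.4 mOsm/kg

Calculated osmolality = 2·Na + glucose/18 + BUN/2.8
= 2·141 + 130/18 + 121/2.8
= 282 + 7.22 + 43.21
= 332.43 mOsm/kg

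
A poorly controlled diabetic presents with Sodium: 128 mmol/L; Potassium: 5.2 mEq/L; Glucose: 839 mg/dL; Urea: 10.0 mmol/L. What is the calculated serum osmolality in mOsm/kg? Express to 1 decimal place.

Calculated osmolality = 2·Na + glucose/18 + urea
= 2·128 + 839/18 + 10
= 256 + 46.61 + 10
= 312.61 mOsm/kg

312.6 mOsm/kg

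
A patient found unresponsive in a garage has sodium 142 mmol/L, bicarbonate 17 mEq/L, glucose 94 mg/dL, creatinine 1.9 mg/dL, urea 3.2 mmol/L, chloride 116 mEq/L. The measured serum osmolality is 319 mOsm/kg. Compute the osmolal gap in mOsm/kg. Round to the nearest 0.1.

Calculated osmolality = 2·Na + glucose/18 + urea
= 2·142 + 94/18 + 3.2
= 284 + 5.22 + 3.20
= 292.42 mOsm/kg ≈ 292.4 mOsm/kg
Osmolar gap = measured − calculated = 319 − 292.4 = 26.6 mOsm/kg

26.6 mOsm/kg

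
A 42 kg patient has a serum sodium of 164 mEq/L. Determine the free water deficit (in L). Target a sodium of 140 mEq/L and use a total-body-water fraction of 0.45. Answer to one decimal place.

TBW = 0.45 · 42 = 18.9 L
Free water deficit = TBW · (Na/140 − 1)
= 18.9 · (164/140 − 1)
= 18.9 · 0.1714
= 3.24 L

3.2 L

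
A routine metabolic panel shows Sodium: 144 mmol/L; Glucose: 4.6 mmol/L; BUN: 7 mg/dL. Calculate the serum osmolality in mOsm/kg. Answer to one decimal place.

Calculated osmolality = 2·Na + glucose + BUN/2.8
= 2·144 + 4.6 + 7/2.8
= 288 + 4.60 + 2.50
= 295.1 mOsm/kg

295.1 mOsm/kg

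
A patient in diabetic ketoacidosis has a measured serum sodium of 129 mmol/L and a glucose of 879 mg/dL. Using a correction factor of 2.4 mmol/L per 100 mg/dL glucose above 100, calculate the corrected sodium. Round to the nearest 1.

148 mmol/L

Corrected Na = measured Na + 2.4 · (glucose − 100)/100
= 129 + 2.4 · (879 − 100)/100
= 129 + 18.7
= 147.7 mmol/L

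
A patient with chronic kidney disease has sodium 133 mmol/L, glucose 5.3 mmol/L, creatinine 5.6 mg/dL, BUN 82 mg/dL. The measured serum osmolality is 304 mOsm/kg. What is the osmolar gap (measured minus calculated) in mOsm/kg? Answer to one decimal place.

3.4 mOsm/kg

Calculated osmolality = 2·Na + glucose + BUN/2.8
= 2·133 + 5.3 + 82/2.8
= 266 + 5.30 + 29.29
= 300.59 mOsm/kg ≈ 300.6 mOsm/kg
Osmolar gap = measured − calculated = 304 − 300.6 = 3.4 mOsm/kg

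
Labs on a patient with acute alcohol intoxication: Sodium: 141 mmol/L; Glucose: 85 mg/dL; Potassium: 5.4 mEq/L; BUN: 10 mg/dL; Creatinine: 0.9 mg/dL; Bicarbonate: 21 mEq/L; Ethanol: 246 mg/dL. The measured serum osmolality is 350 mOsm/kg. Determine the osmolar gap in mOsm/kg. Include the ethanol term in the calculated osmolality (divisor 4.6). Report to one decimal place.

Calculated osmolality = 2·Na + glucose/18 + BUN/2.8 + ethanol/4.6
= 2·141 + 85/18 + 10/2.8 + 246/4.6
= 282 + 4.72 + 3.57 + 53.48
= 343.77 mOsm/kg ≈ 343.8 mOsm/kg
Osmolar gap = measured − calculated = 350 − 343.8 = 6.2 mOsm/kg

6.2 mOsm/kg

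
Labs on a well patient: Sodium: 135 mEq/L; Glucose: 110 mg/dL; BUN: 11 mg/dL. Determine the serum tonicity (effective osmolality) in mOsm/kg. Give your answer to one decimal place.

Effective osmolality excludes urea (freely permeant across cell membranes):
2·Na + glucose/18
= 2·135 + 110/18
= 270 + 6.11
= 276.11 mOsm/kg

276.1 mOsm/kg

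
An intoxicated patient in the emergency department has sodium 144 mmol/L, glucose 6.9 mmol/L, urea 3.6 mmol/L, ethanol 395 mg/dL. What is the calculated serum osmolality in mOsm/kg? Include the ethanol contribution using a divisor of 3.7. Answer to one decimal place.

405.3 mOsm/kg

Calculated osmolality = 2·Na + glucose + urea + ethanol/3.7
= 2·144 + 6.9 + 3.6 + 395/3.7
= 288 + 6.90 + 3.60 + 106.76
= 405.26 mOsm/kg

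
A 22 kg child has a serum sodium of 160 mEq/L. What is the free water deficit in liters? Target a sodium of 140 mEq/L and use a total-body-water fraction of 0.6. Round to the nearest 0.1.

TBW = 0.6 · 22 = 13.2 L
Free water deficit = TBW · (Na/140 − 1)
= 13.2 · (160/140 − 1)
= 13.2 · 0.1429
= 1.89 L

1.9 L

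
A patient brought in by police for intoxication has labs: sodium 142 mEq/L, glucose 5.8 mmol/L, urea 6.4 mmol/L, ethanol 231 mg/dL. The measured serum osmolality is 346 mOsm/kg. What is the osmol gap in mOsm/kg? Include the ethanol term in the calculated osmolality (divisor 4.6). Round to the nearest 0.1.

Calculated osmolality = 2·Na + glucose + urea + ethanol/4.6
= 2·142 + 5.8 + 6.4 + 231/4.6
= 284 + 5.80 + 6.40 + 50.22
= 346.42 mOsm/kg ≈ 346.4 mOsm/kg
Osmolar gap = measured − calculated = 346 − 346.4 = -0.4 mOsm/kg

-0.4 mOsm/kg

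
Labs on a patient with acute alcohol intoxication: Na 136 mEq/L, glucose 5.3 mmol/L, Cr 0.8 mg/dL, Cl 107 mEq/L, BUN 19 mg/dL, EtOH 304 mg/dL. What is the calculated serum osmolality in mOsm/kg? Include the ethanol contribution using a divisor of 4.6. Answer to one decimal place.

Calculated osmolality = 2·Na + glucose + BUN/2.8 + ethanol/4.6
= 2·136 + 5.3 + 19/2.8 + 304/4.6
= 272 + 5.30 + 6.79 + 66.09
= 350.18 mOsm/kg

350.2 mOsm/kg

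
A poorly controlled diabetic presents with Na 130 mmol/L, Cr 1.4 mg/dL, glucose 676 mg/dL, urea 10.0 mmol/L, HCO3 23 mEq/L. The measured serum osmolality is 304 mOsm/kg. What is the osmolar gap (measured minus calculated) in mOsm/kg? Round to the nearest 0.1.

-3.6 mOsm/kg

Calculated osmolality = 2·Na + glucose/18 + urea
= 2·130 + 676/18 + 10
= 260 + 37.56 + 10
= 307.56 mOsm/kg ≈ 307.6 mOsm/kg
Osmolar gap = measured − calculated = 304 − 307.6 = -3.6 mOsm/kg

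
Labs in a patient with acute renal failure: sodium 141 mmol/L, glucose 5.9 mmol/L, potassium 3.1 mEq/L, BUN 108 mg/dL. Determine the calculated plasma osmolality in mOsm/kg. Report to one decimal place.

326.5 mOsm/kg

Calculated osmolality = 2·Na + glucose + BUN/2.8
= 2·141 + 5.9 + 108/2.8
= 282 + 5.90 + 38.57
= 326.47 mOsm/kg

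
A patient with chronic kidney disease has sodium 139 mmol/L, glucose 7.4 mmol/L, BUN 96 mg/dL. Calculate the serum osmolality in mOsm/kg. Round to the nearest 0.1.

Calculated osmolality = 2·Na + glucose + BUN/2.8
= 2·139 + 7.4 + 96/2.8
= 278 + 7.40 + 34.29
= 319.69 mOsm/kg

319.7 mOsm/kg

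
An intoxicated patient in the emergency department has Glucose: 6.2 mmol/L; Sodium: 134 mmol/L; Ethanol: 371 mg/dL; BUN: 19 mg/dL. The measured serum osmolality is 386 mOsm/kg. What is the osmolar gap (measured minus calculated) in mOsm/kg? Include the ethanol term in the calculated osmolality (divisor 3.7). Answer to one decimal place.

Calculated osmolality = 2·Na + glucose + BUN/2.8 + ethanol/3.7
= 2·134 + 6.2 + 19/2.8 + 371/3.7
= 268 + 6.20 + 6.79 + 100.27
= 381.26 mOsm/kg ≈ 381.3 mOsm/kg
Osmolar gap = measured − calculated = 386 − 381.3 = 4.7 mOsm/kg

4.7 mOsm/kg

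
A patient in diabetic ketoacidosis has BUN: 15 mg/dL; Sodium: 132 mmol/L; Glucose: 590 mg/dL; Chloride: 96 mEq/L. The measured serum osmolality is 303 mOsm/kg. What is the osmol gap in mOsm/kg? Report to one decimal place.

Calculated osmolality = 2·Na + glucose/18 + BUN/2.8
= 2·132 + 590/18 + 15/2.8
= 264 + 32.78 + 5.36
= 302.14 mOsm/kg ≈ 302.1 mOsm/kg
Osmolar gap = measured − calculated = 303 − 302.1 = 0.9 mOsm/kg

0.9 mOsm/kg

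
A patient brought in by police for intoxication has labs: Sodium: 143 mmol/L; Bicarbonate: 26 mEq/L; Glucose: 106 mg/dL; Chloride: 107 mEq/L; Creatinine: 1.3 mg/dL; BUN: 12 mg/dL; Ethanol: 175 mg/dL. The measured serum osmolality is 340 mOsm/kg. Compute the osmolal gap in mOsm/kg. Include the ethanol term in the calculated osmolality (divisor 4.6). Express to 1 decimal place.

5.8 mOsm/kg

Calculated osmolality = 2·Na + glucose/18 + BUN/2.8 + ethanol/4.6
= 2·143 + 106/18 + 12/2.8 + 175/4.6
= 286 + 5.89 + 4.29 + 38.04
= 334.22 mOsm/kg ≈ 334.2 mOsm/kg
Osmolar gap = measured − calculated = 340 − 334.2 = 5.8 mOsm/kg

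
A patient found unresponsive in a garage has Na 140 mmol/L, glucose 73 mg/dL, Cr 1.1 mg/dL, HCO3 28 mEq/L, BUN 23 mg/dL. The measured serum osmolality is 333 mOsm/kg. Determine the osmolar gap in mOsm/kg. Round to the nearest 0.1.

Calculated osmolality = 2·Na + glucose/18 + BUN/2.8
= 2·140 + 73/18 + 23/2.8
= 280 + 4.06 + 8.21
= 292.27 mOsm/kg ≈ 292.3 mOsm/kg
Osmolar gap = measured − calculated = 333 − 292.3 = 40.7 mOsm/kg

40.7 mOsm/kg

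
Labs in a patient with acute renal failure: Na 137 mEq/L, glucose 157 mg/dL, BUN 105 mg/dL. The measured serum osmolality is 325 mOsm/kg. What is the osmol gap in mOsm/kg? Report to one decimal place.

Calculated osmolality = 2·Na + glucose/18 + BUN/2.8
= 2·137 + 157/18 + 105/2.8
= 274 + 8.72 + 37.50
= 320.22 mOsm/kg ≈ 320.2 mOsm/kg
Osmolar gap = measured − calculated = 325 − 320.2 = 4.8 mOsm/kg

4.8 mOsm/kg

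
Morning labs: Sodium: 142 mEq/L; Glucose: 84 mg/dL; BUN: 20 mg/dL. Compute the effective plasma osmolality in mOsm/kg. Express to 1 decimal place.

Effective osmolality excludes urea (freely permeant across cell membranes):
2·Na + glucose/18
= 2·142 + 84/18
= 284 + 4.67
= 288.67 mOsm/kg

288.7 mOsm/kg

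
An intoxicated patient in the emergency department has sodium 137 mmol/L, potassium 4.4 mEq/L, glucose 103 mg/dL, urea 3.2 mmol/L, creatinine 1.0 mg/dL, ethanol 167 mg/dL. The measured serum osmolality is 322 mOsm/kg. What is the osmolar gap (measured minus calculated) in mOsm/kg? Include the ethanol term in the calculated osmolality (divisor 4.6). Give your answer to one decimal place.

2.8 mOsm/kg

Calculated osmolality = 2·Na + glucose/18 + urea + ethanol/4.6
= 2·137 + 103/18 + 3.2 + 167/4.6
= 274 + 5.72 + 3.20 + 36.30
= 319.22 mOsm/kg ≈ 319.2 mOsm/kg
Osmolar gap = measured − calculated = 322 − 319.2 = 2.8 mOsm/kg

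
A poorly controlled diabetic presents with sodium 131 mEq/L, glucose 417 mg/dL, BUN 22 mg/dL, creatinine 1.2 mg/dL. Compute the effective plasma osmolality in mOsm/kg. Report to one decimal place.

285.2 mOsm/kg

Effective osmolality excludes urea (freely permeant across cell membranes):
2·Na + glucose/18
= 2·131 + 417/18
= 262 + 23.17
= 285.17 mOsm/kg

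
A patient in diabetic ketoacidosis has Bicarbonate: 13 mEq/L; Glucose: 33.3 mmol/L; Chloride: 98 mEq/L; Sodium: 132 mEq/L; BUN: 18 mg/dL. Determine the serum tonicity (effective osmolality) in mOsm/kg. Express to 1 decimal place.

297.3 mOsm/kg

Effective osmolality excludes urea (freely permeant across cell membranes):
2·Na + glucose
= 2·132 + 33.3
= 264 + 33.3
= 297.3 mOsm/kg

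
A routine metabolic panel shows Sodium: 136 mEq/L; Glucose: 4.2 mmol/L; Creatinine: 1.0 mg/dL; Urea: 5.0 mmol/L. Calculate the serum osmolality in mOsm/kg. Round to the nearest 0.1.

Calculated osmolality = 2·Na + glucose + urea
= 2·136 + 4.2 + 5
= 272 + 4.20 + 5
= 281.2 mOsm/kg

281.2 mOsm/kg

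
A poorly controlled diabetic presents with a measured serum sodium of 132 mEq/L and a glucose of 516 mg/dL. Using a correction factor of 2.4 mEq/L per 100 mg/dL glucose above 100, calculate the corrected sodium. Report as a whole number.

142 mEq/L

Corrected Na = measured Na + 2.4 · (glucose − 100)/100
= 132 + 2.4 · (516 − 100)/100
= 132 + 10
= 142 mEq/L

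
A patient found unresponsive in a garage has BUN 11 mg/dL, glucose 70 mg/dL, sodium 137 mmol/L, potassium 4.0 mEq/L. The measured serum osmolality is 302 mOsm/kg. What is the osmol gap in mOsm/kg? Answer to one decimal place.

Calculated osmolality = 2·Na + glucose/18 + BUN/2.8
= 2·137 + 70/18 + 11/2.8
= 274 + 3.89 + 3.93
= 281.82 mOsm/kg ≈ 281.8 mOsm/kg
Osmolar gap = measured − calculated = 302 − 281.8 = 20.2 mOsm/kg

20.2 mOsm/kg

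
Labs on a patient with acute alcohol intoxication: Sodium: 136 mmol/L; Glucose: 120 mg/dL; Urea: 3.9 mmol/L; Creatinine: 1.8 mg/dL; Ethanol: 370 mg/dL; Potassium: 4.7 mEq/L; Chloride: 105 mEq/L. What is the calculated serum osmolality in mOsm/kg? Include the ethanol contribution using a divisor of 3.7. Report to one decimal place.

Calculated osmolality = 2·Na + glucose/18 + urea + ethanol/3.7
= 2·136 + 120/18 + 3.9 + 370/3.7
= 272 + 6.67 + 3.90 + 100
= 382.57 mOsm/kg

382.6 mOsm/kg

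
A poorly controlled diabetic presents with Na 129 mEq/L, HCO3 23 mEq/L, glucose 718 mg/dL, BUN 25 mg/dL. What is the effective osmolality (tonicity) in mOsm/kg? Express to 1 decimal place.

Effective osmolality excludes urea (freely permeant across cell membranes):
2·Na + glucose/18
= 2·129 + 718/18
= 258 + 39.89
= 297.89 mOsm/kg

297.9 mOsm/kg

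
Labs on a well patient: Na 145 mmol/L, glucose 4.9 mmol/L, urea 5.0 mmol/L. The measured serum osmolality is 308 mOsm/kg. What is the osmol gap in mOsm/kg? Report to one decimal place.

Calculated osmolality = 2·Na + glucose + urea
= 2·145 + 4.9 + 5
= 290 + 4.90 + 5
= 299.9 mOsm/kg ≈ 299.9 mOsm/kg
Osmolar gap = measured − calculated = 308 − 299.9 = 8.1 mOsm/kg

8.1 mOsm/kg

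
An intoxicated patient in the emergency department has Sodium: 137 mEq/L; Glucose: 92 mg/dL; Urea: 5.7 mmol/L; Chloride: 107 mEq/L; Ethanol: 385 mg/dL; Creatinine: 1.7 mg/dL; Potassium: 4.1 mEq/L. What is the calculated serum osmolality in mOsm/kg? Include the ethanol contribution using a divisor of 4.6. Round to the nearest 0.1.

368.5 mOsm/kg

Calculated osmolality = 2·Na + glucose/18 + urea + ethanol/4.6
= 2·137 + 92/18 + 5.7 + 385/4.6
= 274 + 5.11 + 5.70 + 83.70
= 368.51 mOsm/kg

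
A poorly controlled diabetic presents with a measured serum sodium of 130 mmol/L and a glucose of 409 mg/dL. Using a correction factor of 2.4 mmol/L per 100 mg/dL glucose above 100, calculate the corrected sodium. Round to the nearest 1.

137 mmol/L

Corrected Na = measured Na + 2.4 · (glucose − 100)/100
= 130 + 2.4 · (409 − 100)/100
= 130 + 7.4
= 137.4 mmol/L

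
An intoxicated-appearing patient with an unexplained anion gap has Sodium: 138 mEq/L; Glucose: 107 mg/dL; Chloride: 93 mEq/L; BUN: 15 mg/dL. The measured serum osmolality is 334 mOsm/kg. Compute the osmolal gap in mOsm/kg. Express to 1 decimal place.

Calculated osmolality = 2·Na + glucose/18 + BUN/2.8
= 2·138 + 107/18 + 15/2.8
= 276 + 5.94 + 5.36
= 287.3 mOsm/kg ≈ 287.3 mOsm/kg
Osmolar gap = measured − calculated = 334 − 287.3 = 46.7 mOsm/kg

46.7 mOsm/kg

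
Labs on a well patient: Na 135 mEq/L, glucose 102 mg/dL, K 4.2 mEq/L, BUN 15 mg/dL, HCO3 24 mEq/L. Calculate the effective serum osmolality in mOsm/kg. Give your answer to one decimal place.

Effective osmolality excludes urea (freely permeant across cell membranes):
2·Na + glucose/18
= 2·135 + 102/18
= 270 + 5.67
= 275.67 mOsm/kg

275.7 mOsm/kg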